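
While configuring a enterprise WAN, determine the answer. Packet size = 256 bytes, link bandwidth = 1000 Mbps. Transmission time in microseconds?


Given: packet = 256 bytes, bandwidth = 1000 Mbps
Packet in bits = 256 * 8 = 2048 bits
Bandwidth = 1000 * 10^6 = 1000000000 bps
Time = 2048 / 1000000000 seconds
Time in us = 2048 * 10^6 / 1000000000 = 2.048

2.048


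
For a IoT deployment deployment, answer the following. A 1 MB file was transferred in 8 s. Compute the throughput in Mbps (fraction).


Given: file = 1 MB, time = 8 s
File in Mb = 1 * 8 = 8 Mb
Throughput = 8 / 8 Mbps
Throughput = 1 Mbps

1


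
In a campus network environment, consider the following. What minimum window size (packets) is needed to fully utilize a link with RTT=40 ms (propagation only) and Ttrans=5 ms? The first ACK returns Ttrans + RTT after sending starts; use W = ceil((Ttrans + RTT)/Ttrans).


Given: Ttrans = 5 ms, RTT = 40 ms (= 2 * Tprop, Tprop = 20 ms)
Time until first ACK returns = Ttrans + RTT = 5 + 40 = 45 ms
Need W * Ttrans >= Ttrans + RTT  ->  W >= (Ttrans + RTT) / Ttrans
(Ttrans + RTT) / Ttrans = 45 / 5 = 9
W_min = ceil(9) = 9

9


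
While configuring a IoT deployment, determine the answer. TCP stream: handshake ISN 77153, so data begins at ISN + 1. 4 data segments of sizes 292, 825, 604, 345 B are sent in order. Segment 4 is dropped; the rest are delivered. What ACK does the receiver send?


SYN uses sequence number 77153; first data byte = ISN + 1 = 77154.
Segment 1: SEQ = 77154, len = 292 B, covers [77154, 77445]
Segment 2: SEQ = 77446, len = 825 B, covers [77446, 78270]
Segment 3: SEQ = 78271, len = 604 B, covers [78271, 78874]
Segment 4: SEQ = 78875, len = 345 B, covers [78875, 79219] [LOST]
In-order data received: bytes [77154, 78874] (segments 1..3).
Segment 4 missing -> gap begins at byte 78875.
Cumulative ACK = next expected in-order byte = 77154 + 292 + 825 + 604 = 78875

78875


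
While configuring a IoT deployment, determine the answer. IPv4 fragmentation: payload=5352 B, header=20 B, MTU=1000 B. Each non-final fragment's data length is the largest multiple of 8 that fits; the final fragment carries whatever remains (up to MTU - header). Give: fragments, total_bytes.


Max data per non-final fragment = floor((MTU - header)/8)*8 = floor((1000 - 20)/8)*8 = floor(980/8)*8 = 976 B
Final fragment needs no 8-byte alignment: it can carry up to MTU - header = 980 B
Non-final fragments needed = ceil((payload - 980) / 976) = ceil(4372/976) = ceil(4.4795) = 5
Number of fragments = 5 + 1 = 6
Fragment sizes (data): 5 * 976 B + 472 B (last, 472 <= 980 OK)
Total bytes sent = payload + n_frags * header = 5352 + 6*20 = 5352 + 120 = 5472 B

6, 5472


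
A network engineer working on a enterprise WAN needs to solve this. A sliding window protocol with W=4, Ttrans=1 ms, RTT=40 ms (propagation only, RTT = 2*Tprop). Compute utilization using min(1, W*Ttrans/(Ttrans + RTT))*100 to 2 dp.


Given: W = 4, Ttrans = 1 ms, RTT = 40 ms (= 2 * Tprop, Tprop = 20 ms)
Cycle time = Ttrans + RTT = 1 + 40 = 41 ms (first packet sent until its ACK returns)
W * Ttrans = 4 * 1 = 4 ms of sending per cycle
W * Ttrans / (Ttrans + RTT) = 4 / 41 = 0.097561
U = min(1, 0.097561) = 0.097561
U% = 9.76%

9.76


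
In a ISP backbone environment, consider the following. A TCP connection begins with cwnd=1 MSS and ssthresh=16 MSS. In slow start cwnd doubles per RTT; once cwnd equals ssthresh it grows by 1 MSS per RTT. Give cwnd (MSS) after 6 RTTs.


RTT 0: cwnd = 1 MSS (initial)
RTT 1: cwnd = 2 MSS (slow start, doubled)
RTT 2: cwnd = 4 MSS (slow start, doubled)
RTT 3: cwnd = 8 MSS (slow start, doubled)
RTT 4: cwnd = 16 MSS (slow start, doubled)
RTT 5: cwnd = 17 MSS (congestion avoidance, +1)
RTT 6: cwnd = 18 MSS (congestion avoidance, +1)

18


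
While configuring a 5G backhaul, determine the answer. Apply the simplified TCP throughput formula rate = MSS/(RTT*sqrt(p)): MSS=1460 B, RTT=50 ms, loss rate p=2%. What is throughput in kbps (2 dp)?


Given: MSS = 1460 bytes, RTT = 50 ms, loss = 2%
RTT in seconds = 50 / 1000 = 0.05
Loss rate = 2% = 0.02
sqrt(loss) = sqrt(0.02) = 0.141421356237
Throughput (bytes/s) = 1460 / (0.05 * 0.141421356237) = 206475.1801
Throughput (kbps) = 206475.1801 * 8 / 1000 = 1651.801441 -> 1651.80 kbps (2 dp)

1651.80


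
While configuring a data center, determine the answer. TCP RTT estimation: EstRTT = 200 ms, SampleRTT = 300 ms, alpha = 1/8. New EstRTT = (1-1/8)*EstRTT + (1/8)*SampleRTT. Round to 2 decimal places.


Given: EstRTT = 200 ms, SampleRTT = 300 ms, alpha = 1/8
New EstRTT = (1 - alpha) * EstRTT + alpha * SampleRTT
(7/8) * 200 = 175
(1/8) * 300 = 37.5
New EstRTT = 175 + 37.5 = 212.5 ms -> 212.50 ms (2 dp)

212.50


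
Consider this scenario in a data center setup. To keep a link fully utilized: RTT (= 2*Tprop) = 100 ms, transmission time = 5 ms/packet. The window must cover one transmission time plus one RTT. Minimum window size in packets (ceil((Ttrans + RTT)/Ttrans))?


Given: Ttrans = 5 ms, RTT = 100 ms (= 2 * Tprop, Tprop = 50 ms)
Time until first ACK returns = Ttrans + RTT = 5 + 100 = 105 ms
Need W * Ttrans >= Ttrans + RTT  ->  W >= (Ttrans + RTT) / Ttrans
(Ttrans + RTT) / Ttrans = 105 / 5 = 21
W_min = ceil(21) = 21

21


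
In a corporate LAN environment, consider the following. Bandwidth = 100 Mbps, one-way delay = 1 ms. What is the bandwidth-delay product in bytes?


Given: bandwidth = 100 Mbps, delay = 1 ms
BDP in bits = 100 * 10^6 * 1 / 1000
BDP in bits = 100000
BDP in bytes = 100000 / 8 = 12500

12500


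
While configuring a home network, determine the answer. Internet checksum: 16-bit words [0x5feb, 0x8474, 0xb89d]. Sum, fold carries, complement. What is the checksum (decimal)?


Given words: [0x5feb, 0x8474, 0xb89d]
Step 1: Sum all words
Raw sum = 24555 + 33908 + 47261 = 105724
Step 2: Fold carry: (40188 + 1) = 40189
One's complement = ~40189 & 0xFFFF = 25346

25346


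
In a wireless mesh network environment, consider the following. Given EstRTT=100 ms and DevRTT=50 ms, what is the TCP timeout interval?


Given: EstRTT = 100 ms, DevRTT = 50 ms
Timeout = EstRTT + 4 * DevRTT
4 * DevRTT = 4 * 50 = 200
Timeout = 100 + 200 = 300 ms

300


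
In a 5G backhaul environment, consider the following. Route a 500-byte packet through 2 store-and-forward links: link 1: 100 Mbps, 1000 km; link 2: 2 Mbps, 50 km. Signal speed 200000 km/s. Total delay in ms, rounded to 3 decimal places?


Packet = 500 bytes = 4000 bits. Store-and-forward: sum (t_trans + t_prop) per link.
Link 1: t_trans = 4000/(100*10^6) s = 0.0400 ms; t_prop = 1000/200000 s = 5.0000 ms; subtotal = 5.0400 ms
Link 2: t_trans = 4000/(2*10^6) s = 2.0000 ms; t_prop = 50/200000 s = 0.2500 ms; subtotal = 2.2500 ms
End-to-end = 5.0400 + 2.2500 = 7.2900 ms -> 7.290 ms (3 dp)

7.290


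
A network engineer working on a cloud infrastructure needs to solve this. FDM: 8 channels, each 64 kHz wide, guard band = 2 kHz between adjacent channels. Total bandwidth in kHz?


Given: 8 channels, 64 kHz each, guard = 2 kHz
Channel bandwidth = 8 * 64 = 512 kHz
Guard bands = 7 gaps * 2 kHz = 14 kHz
Total = 512 + 14 = 526 kHz

526


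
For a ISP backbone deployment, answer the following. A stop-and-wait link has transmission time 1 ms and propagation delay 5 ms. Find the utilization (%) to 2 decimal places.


Given: Ttrans = 1 ms, Tprop = 5 ms
RTT = 2 * Tprop = 2 * 5 = 10 ms
U = Ttrans / (Ttrans + RTT)
U = 1 / (1 + 10)
U = 1 / 11 = 0.090909
U% = 9.09%

9.09


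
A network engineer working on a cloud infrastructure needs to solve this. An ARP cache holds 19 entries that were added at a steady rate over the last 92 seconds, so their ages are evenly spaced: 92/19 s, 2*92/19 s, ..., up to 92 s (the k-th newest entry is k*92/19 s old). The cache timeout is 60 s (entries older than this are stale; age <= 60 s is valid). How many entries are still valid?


Ages are k * 92/19 s for k = 1..19 (spacing = 4.8421 s).
Entry k is valid iff k * 92/19 <= 60 iff k <= 19 * 60 / 92 = 12.3913
n_valid = floor(12.3913) = 12
(n_stale = 19 - 12 = 7)

12


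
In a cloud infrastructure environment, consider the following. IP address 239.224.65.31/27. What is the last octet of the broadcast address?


Given: IP = 239.224.65.31, prefix = /27
Host bits = 32 - 27 = 5
Network last octet = 31 AND mask = 0
Host part size = 2^5 - 1 = 31
Broadcast last octet = 0 OR 31 = 31

31


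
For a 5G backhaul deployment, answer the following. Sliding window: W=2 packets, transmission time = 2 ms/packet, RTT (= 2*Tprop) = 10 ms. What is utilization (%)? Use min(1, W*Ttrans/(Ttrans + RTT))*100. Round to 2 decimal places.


Given: W = 2, Ttrans = 2 ms, RTT = 10 ms (= 2 * Tprop, Tprop = 5 ms)
Cycle time = Ttrans + RTT = 2 + 10 = 12 ms (first packet sent until its ACK returns)
W * Ttrans = 2 * 2 = 4 ms of sending per cycle
W * Ttrans / (Ttrans + RTT) = 4 / 12 = 0.333333
U = min(1, 0.333333) = 0.333333
U% = 33.33%

33.33


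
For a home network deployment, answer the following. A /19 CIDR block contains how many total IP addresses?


Given: CIDR prefix /19
Host bits = 32 - 19 = 13
Total addresses = 2^13 = 8192

8192


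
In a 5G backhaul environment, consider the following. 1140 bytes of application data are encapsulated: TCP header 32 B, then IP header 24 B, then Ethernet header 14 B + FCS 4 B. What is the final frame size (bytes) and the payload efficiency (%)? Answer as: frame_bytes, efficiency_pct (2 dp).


TCP segment = 1140 + 32 = 1172 B
IP packet = 1172 + 24 = 1196 B
Ethernet frame = 1196 + 14 + 4 = 1214 B
Efficiency = app / frame = 1140 / 1214 = 0.939044 = 93.9044% -> 93.90% (2 dp)

1214, 93.90


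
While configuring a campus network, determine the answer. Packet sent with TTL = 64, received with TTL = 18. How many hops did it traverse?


Given: initial TTL = 64, received TTL = 18
Hops = initial TTL - received TTL
Hops = 64 - 18 = 46

46


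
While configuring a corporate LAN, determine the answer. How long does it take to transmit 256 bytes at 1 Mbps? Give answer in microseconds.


Given: packet = 256 bytes, bandwidth = 1 Mbps
Packet in bits = 256 * 8 = 2048 bits
Bandwidth = 1 * 10^6 = 1000000 bps
Time = 2048 / 1000000 seconds
Time in us = 2048 * 10^6 / 1000000 = 2048

2048


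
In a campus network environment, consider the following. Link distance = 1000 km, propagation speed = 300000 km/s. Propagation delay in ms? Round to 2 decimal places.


Given: distance = 1000 km, speed = 300000 km/s
Delay = distance / speed = 1000 / 300000 seconds
Delay in ms = 1000 * 1000 / 300000
Delay = 3.3333 ms
Rounded to 2 dp = 3.33 ms

3.33


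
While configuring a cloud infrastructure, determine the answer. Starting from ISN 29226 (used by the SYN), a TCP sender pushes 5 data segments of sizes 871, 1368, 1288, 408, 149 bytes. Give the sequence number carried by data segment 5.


The SYN occupies sequence number ISN = 29226, so the first data byte is ISN + 1 = 29227.
SEQ of data segment i = (ISN + 1) + sum of payload sizes of segments 1..i-1.
Segment 1: SEQ = 29227, payload = 871 bytes
Segment 2: SEQ = 30098, payload = 1368 bytes
Segment 3: SEQ = 31466, payload = 1288 bytes
Segment 4: SEQ = 32754, payload = 408 bytes
Segment 5: SEQ = 33162, payload = 149 bytes
SEQ of segment 5 = 29227 + 871 + 1368 + 1288 + 408 = 33162

33162


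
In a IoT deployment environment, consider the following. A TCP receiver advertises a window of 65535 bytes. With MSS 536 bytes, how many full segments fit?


Given: RWND = 65535 bytes, MSS = 536 bytes
Full segments = floor(RWND / MSS)
Full segments = floor(65535 / 536)
Full segments = floor(122.2668) = 122

122


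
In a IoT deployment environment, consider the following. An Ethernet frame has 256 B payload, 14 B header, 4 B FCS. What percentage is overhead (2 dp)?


Given: payload = 256 B, header = 14 B, trailer = 4 B
Overhead bytes = header + trailer = 14 + 4 = 18
Total frame = payload + overhead = 256 + 18 = 274
Overhead % = 18 / 274 * 100 = 6.5693% -> 6.57% (2 dp)

6.57


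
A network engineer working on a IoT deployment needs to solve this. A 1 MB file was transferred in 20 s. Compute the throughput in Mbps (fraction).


Given: file = 1 MB, time = 20 s
File in Mb = 1 * 8 = 8 Mb
Throughput = 8 / 20 Mbps
Throughput = 2/5 Mbps

2/5


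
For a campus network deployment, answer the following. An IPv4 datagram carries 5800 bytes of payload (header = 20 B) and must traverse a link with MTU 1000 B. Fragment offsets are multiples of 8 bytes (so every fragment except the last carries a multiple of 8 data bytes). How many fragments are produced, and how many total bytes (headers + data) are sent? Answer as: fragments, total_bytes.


Max data per non-final fragment = floor((MTU - header)/8)*8 = floor((1000 - 20)/8)*8 = floor(980/8)*8 = 976 B
Final fragment needs no 8-byte alignment: it can carry up to MTU - header = 980 B
Non-final fragments needed = ceil((payload - 980) / 976) = ceil(4820/976) = ceil(4.9385) = 5
Number of fragments = 5 + 1 = 6
Fragment sizes (data): 5 * 976 B + 920 B (last, 920 <= 980 OK)
Total bytes sent = payload + n_frags * header = 5800 + 6*20 = 5800 + 120 = 5920 B

6, 5920


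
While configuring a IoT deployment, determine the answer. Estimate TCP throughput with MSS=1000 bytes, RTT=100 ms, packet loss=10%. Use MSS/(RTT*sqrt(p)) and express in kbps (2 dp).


Given: MSS = 1000 bytes, RTT = 100 ms, loss = 10%
RTT in seconds = 100 / 1000 = 0.1
Loss rate = 10% = 0.1
sqrt(loss) = sqrt(0.1) = 0.316227766017
Throughput (bytes/s) = 1000 / (0.1 * 0.316227766017) = 31622.7766
Throughput (kbps) = 31622.7766 * 8 / 1000 = 252.982213 -> 252.98 kbps (2 dp)

252.98


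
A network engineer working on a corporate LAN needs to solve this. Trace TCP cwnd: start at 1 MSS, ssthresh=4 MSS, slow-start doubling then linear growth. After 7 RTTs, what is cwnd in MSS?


RTT 0: cwnd = 1 MSS (initial)
RTT 1: cwnd = 2 MSS (slow start, doubled)
RTT 2: cwnd = 4 MSS (slow start, doubled)
RTT 3: cwnd = 5 MSS (congestion avoidance, +1)
RTT 4: cwnd = 6 MSS (congestion avoidance, +1)
RTT 5: cwnd = 7 MSS (congestion avoidance, +1)
RTT 6: cwnd = 8 MSS (congestion avoidance, +1)
RTT 7: cwnd = 9 MSS (congestion avoidance, +1)

9


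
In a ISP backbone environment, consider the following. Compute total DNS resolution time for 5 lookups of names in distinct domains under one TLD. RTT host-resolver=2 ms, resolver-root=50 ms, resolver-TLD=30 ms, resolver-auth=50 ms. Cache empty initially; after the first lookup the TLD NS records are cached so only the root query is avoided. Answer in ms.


Lookup 1 (cold cache): local + root + TLD + auth = 2 + 50 + 30 + 50 = 132 ms
Lookups 2..5 (TLD NS cached -> skip root; new domain -> still ask TLD and auth): local + TLD + auth = 2 + 30 + 50 = 82 ms each
Remaining 4 lookups: 4 * 82 = 328 ms
Total = 132 + 328 = 460 ms

460


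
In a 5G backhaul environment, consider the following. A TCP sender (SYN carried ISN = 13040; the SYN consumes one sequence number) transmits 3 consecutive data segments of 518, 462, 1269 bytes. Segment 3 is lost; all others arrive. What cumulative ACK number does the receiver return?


SYN uses sequence number 13040; first data byte = ISN + 1 = 13041.
Segment 1: SEQ = 13041, len = 518 B, covers [13041, 13558]
Segment 2: SEQ = 13559, len = 462 B, covers [13559, 14020]
Segment 3: SEQ = 14021, len = 1269 B, covers [14021, 15289] [LOST]
In-order data received: bytes [13041, 14020] (segments 1..2).
Segment 3 missing -> gap begins at byte 14021.
Cumulative ACK = next expected in-order byte = 13041 + 518 + 462 = 14021

14021


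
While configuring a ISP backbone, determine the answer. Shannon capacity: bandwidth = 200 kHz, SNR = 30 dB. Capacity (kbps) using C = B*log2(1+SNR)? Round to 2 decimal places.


Given: B = 200 kHz, SNR = 30 dB
SNR linear = 10^(30/10) = 1000
1 + SNR = 1001
log2(1001) = 9.9672262588
C = 200 * 1000 * 9.9672262588 = 1993445.2518 bps
C = 1993.445252 kbps -> 1993.45 kbps (2 dp)

1993.45


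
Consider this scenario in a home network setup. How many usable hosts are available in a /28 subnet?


Given: subnet mask /28
Host bits = 32 - 28 = 4
Total addresses = 2^4 = 16
Usable hosts = 16 - 2 (network + broadcast) = 14

14


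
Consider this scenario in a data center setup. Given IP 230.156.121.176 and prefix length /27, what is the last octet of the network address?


Given: IP = 230.156.121.176, prefix = /27
Subnet mask = 255.255.255.224
Last octet of IP: 176
Last octet of mask: 224
Network last octet = 176 AND 224 = 160

160


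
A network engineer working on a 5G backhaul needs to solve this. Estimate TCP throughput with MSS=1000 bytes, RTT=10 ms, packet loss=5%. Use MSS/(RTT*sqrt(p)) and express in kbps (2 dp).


Given: MSS = 1000 bytes, RTT = 10 ms, loss = 5%
RTT in seconds = 10 / 1000 = 0.01
Loss rate = 5% = 0.05
sqrt(loss) = sqrt(0.05) = 0.223606797750
Throughput (bytes/s) = 1000 / (0.01 * 0.223606797750) = 447213.5955
Throughput (kbps) = 447213.5955 * 8 / 1000 = 3577.708764 -> 3577.71 kbps (2 dp)

3577.71


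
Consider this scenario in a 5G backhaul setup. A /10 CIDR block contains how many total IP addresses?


Given: CIDR prefix /10
Host bits = 32 - 10 = 22
Total addresses = 2^22 = 4194304

4194304


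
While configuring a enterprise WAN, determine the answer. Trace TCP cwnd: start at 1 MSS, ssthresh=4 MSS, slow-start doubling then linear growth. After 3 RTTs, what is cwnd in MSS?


RTT 0: cwnd = 1 MSS (initial)
RTT 1: cwnd = 2 MSS (slow start, doubled)
RTT 2: cwnd = 4 MSS (slow start, doubled)
RTT 3: cwnd = 5 MSS (congestion avoidance, +1)

5


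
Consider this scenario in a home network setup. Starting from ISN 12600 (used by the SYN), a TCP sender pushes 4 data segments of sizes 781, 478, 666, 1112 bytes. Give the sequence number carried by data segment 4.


The SYN occupies sequence number ISN = 12600, so the first data byte is ISN + 1 = 12601.
SEQ of data segment i = (ISN + 1) + sum of payload sizes of segments 1..i-1.
Segment 1: SEQ = 12601, payload = 781 bytes
Segment 2: SEQ = 13382, payload = 478 bytes
Segment 3: SEQ = 13860, payload = 666 bytes
Segment 4: SEQ = 14526, payload = 1112 bytes
SEQ of segment 4 = 12601 + 781 + 478 + 666 = 14526

14526


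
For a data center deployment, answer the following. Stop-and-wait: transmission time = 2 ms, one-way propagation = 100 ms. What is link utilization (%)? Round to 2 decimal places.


Given: Ttrans = 2 ms, Tprop = 100 ms
RTT = 2 * Tprop = 2 * 100 = 200 ms
U = Ttrans / (Ttrans + RTT)
U = 2 / (2 + 200)
U = 2 / 202 = 0.009901
U% = 0.99%

0.99


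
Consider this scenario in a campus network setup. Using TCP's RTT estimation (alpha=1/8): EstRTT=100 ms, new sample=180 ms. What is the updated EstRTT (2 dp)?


Given: EstRTT = 100 ms, SampleRTT = 180 ms, alpha = 1/8
New EstRTT = (1 - alpha) * EstRTT + alpha * SampleRTT
(7/8) * 100 = 87.5
(1/8) * 180 = 22.5
New EstRTT = 87.5 + 22.5 = 110 ms -> 110.00 ms (2 dp)

110.00


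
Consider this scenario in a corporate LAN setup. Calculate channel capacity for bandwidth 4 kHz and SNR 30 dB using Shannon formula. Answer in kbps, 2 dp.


Given: B = 4 kHz, SNR = 30 dB
SNR linear = 10^(30/10) = 1000
1 + SNR = 1001
log2(1001) = 9.9672262588
C = 4 * 1000 * 9.9672262588 = 39868.9050 bps
C = 39.868905 kbps -> 39.87 kbps (2 dp)

39.87


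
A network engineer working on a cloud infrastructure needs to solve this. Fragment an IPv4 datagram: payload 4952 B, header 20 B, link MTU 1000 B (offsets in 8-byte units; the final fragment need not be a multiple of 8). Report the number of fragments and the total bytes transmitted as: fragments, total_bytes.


Max data per non-final fragment = floor((MTU - header)/8)*8 = floor((1000 - 20)/8)*8 = floor(980/8)*8 = 976 B
Final fragment needs no 8-byte alignment: it can carry up to MTU - header = 980 B
Non-final fragments needed = ceil((payload - 980) / 976) = ceil(3972/976) = ceil(4.0697) = 5
Number of fragments = 5 + 1 = 6
Fragment sizes (data): 5 * 976 B + 72 B (last, 72 <= 980 OK)
Total bytes sent = payload + n_frags * header = 4952 + 6*20 = 4952 + 120 = 5072 B

6, 5072


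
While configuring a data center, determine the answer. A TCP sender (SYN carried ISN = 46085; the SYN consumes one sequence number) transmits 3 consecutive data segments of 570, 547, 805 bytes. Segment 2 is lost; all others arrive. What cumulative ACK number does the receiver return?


SYN uses sequence number 46085; first data byte = ISN + 1 = 46086.
Segment 1: SEQ = 46086, len = 570 B, covers [46086, 46655]
Segment 2: SEQ = 46656, len = 547 B, covers [46656, 47202] [LOST]
Segment 3: SEQ = 47203, len = 805 B, covers [47203, 48007]
In-order data received: bytes [46086, 46655] (segments 1..1).
Segment 2 missing -> gap begins at byte 46656; later segments buffered out of order.
Cumulative ACK = next expected in-order byte = 46086 + 570 = 46656

46656


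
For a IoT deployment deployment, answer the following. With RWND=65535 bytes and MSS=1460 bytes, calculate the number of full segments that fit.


Given: RWND = 65535 bytes, MSS = 1460 bytes
Full segments = floor(RWND / MSS)
Full segments = floor(65535 / 1460)
Full segments = floor(44.887) = 44

44


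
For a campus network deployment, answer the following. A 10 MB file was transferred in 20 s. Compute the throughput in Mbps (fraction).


Given: file = 10 MB, time = 20 s
File in Mb = 10 * 8 = 80 Mb
Throughput = 80 / 20 Mbps
Throughput = 4 Mbps

4


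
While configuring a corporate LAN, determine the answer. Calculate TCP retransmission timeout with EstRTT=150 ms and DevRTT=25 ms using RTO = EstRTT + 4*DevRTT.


Given: EstRTT = 150 ms, DevRTT = 25 ms
Timeout = EstRTT + 4 * DevRTT
4 * DevRTT = 4 * 25 = 100
Timeout = 150 + 100 = 250 ms

250


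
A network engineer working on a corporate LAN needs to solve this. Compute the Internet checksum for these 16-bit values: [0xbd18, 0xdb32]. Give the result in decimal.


Given words: [0xbd18, 0xdb32]
Step 1: Sum all words
Raw sum = 48408 + 56114 = 104522
Step 2: Fold carry: (38986 + 1) = 38987
One's complement = ~38987 & 0xFFFF = 26548

26548


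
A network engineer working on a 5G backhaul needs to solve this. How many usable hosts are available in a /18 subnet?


Given: subnet mask /18
Host bits = 32 - 18 = 14
Total addresses = 2^14 = 16384
Usable hosts = 16384 - 2 (network + broadcast) = 16382

16382


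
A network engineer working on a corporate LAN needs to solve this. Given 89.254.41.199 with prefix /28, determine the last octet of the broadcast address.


Given: IP = 89.254.41.199, prefix = /28
Host bits = 32 - 28 = 4
Network last octet = 199 AND mask = 192
Host part size = 2^4 - 1 = 15
Broadcast last octet = 192 OR 15 = 207

207


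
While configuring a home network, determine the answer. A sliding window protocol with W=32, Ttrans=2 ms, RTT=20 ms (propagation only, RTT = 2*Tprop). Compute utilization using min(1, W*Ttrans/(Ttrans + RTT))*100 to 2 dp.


Given: W = 32, Ttrans = 2 ms, RTT = 20 ms (= 2 * Tprop, Tprop = 10 ms)
Cycle time = Ttrans + RTT = 2 + 20 = 22 ms (first packet sent until its ACK returns)
W * Ttrans = 32 * 2 = 64 ms of sending per cycle
W * Ttrans / (Ttrans + RTT) = 64 / 22 = 2.909091
U = min(1, 2.909091) = 1.000000
U% = 100.00%

100.00


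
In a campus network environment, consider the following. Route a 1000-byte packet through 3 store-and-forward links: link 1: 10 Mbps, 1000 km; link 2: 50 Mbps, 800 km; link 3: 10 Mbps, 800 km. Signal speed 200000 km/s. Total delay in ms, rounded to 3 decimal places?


Packet = 1000 bytes = 8000 bits. Store-and-forward: sum (t_trans + t_prop) per link.
Link 1: t_trans = 8000/(10*10^6) s = 0.8000 ms; t_prop = 1000/200000 s = 5.0000 ms; subtotal = 5.8000 ms
Link 2: t_trans = 8000/(50*10^6) s = 0.1600 ms; t_prop = 800/200000 s = 4.0000 ms; subtotal = 4.1600 ms
Link 3: t_trans = 8000/(10*10^6) s = 0.8000 ms; t_prop = 800/200000 s = 4.0000 ms; subtotal = 4.8000 ms
End-to-end = 5.8000 + 4.1600 + 4.8000 = 14.7600 ms -> 14.760 ms (3 dp)

14.760


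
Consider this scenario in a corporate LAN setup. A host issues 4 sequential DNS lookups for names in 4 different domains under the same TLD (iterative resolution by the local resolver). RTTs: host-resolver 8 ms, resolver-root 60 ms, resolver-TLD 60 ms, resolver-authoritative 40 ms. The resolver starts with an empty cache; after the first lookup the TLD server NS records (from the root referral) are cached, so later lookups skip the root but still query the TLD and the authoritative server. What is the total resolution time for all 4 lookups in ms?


Lookup 1 (cold cache): local + root + TLD + auth = 8 + 60 + 60 + 40 = 168 ms
Lookups 2..4 (TLD NS cached -> skip root; new domain -> still ask TLD and auth): local + TLD + auth = 8 + 60 + 40 = 108 ms each
Remaining 3 lookups: 3 * 108 = 324 ms
Total = 168 + 324 = 492 ms

492


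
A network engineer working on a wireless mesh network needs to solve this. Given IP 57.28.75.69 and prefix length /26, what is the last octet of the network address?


Given: IP = 57.28.75.69, prefix = /26
Subnet mask = 255.255.255.192
Last octet of IP: 69
Last octet of mask: 192
Network last octet = 69 AND 192 = 64

64


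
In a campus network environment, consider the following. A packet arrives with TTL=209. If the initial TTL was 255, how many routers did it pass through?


Given: initial TTL = 255, received TTL = 209
Hops = initial TTL - received TTL
Hops = 255 - 209 = 46

46


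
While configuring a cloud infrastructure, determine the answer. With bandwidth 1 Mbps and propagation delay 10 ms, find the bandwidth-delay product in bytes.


Given: bandwidth = 1 Mbps, delay = 10 ms
BDP in bits = 1 * 10^6 * 10 / 1000
BDP in bits = 10000
BDP in bytes = 10000 / 8 = 1250

1250


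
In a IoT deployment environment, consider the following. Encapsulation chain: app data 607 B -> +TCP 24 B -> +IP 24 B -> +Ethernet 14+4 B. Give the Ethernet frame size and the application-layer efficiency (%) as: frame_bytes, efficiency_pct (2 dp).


TCP segment = 607 + 24 = 631 B
IP packet = 631 + 24 = 655 B
Ethernet frame = 655 + 14 + 4 = 673 B
Efficiency = app / frame = 607 / 673 = 0.901932 = 90.1932% -> 90.19% (2 dp)

673, 90.19


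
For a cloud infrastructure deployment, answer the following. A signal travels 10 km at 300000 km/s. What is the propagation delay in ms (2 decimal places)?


Given: distance = 10 km, speed = 300000 km/s
Delay = distance / speed = 10 / 300000 seconds
Delay in ms = 10 * 1000 / 300000
Delay = 0.0333 ms
Rounded to 2 dp = 0.03 ms

0.03


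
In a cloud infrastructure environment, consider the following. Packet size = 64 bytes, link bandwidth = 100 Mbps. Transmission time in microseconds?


Given: packet = 64 bytes, bandwidth = 100 Mbps
Packet in bits = 64 * 8 = 512 bits
Bandwidth = 100 * 10^6 = 100000000 bps
Time = 512 / 100000000 seconds
Time in us = 512 * 10^6 / 100000000 = 5.12

5.12


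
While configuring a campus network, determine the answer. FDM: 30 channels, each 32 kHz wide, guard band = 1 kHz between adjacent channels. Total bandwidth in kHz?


Given: 30 channels, 32 kHz each, guard = 1 kHz
Channel bandwidth = 30 * 32 = 960 kHz
Guard bands = 29 gaps * 1 kHz = 29 kHz
Total = 960 + 29 = 989 kHz

989


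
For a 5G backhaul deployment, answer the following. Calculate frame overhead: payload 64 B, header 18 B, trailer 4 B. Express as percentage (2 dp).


Given: payload = 64 B, header = 18 B, trailer = 4 B
Overhead bytes = header + trailer = 18 + 4 = 22
Total frame = payload + overhead = 64 + 22 = 86
Overhead % = 22 / 86 * 100 = 25.5814% -> 25.58% (2 dp)

25.58


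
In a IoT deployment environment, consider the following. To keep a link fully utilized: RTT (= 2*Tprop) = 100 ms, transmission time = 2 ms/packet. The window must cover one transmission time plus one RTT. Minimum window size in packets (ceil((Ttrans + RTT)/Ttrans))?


Given: Ttrans = 2 ms, RTT = 100 ms (= 2 * Tprop, Tprop = 50 ms)
Time until first ACK returns = Ttrans + RTT = 2 + 100 = 102 ms
Need W * Ttrans >= Ttrans + RTT  ->  W >= (Ttrans + RTT) / Ttrans
(Ttrans + RTT) / Ttrans = 102 / 2 = 51
W_min = ceil(51) = 51

51


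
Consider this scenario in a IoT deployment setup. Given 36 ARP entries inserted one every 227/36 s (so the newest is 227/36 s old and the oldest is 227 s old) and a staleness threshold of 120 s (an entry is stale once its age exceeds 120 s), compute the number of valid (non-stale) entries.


Ages are k * 227/36 s for k = 1..36 (spacing = 6.3056 s).
Entry k is valid iff k * 227/36 <= 120 iff k <= 36 * 120 / 227 = 19.0308
n_valid = floor(19.0308) = 19
(n_stale = 36 - 19 = 17)

19


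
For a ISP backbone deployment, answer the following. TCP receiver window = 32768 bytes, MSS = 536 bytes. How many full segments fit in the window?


Given: RWND = 32768 bytes, MSS = 536 bytes
Full segments = floor(RWND / MSS)
Full segments = floor(32768 / 536)
Full segments = floor(61.1343) = 61

61


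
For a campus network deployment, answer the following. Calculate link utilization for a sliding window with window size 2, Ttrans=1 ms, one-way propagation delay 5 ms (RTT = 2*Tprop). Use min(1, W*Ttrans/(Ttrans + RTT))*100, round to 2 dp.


Given: W = 2, Ttrans = 1 ms, RTT = 10 ms (= 2 * Tprop, Tprop = 5 ms)
Cycle time = Ttrans + RTT = 1 + 10 = 11 ms (first packet sent until its ACK returns)
W * Ttrans = 2 * 1 = 2 ms of sending per cycle
W * Ttrans / (Ttrans + RTT) = 2 / 11 = 0.181818
U = min(1, 0.181818) = 0.181818
U% = 18.18%

18.18


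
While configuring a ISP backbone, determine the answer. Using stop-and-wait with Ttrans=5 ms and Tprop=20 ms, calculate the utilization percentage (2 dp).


Given: Ttrans = 5 ms, Tprop = 20 ms
RTT = 2 * Tprop = 2 * 20 = 40 ms
U = Ttrans / (Ttrans + RTT)
U = 5 / (5 + 40)
U = 5 / 45 = 0.111111
U% = 11.11%

11.11


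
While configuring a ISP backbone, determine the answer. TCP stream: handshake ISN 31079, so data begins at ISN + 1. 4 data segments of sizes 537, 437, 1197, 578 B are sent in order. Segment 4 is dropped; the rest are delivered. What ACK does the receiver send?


SYN uses sequence number 31079; first data byte = ISN + 1 = 31080.
Segment 1: SEQ = 31080, len = 537 B, covers [31080, 31616]
Segment 2: SEQ = 31617, len = 437 B, covers [31617, 32053]
Segment 3: SEQ = 32054, len = 1197 B, covers [32054, 33250]
Segment 4: SEQ = 33251, len = 578 B, covers [33251, 33828] [LOST]
In-order data received: bytes [31080, 33250] (segments 1..3).
Segment 4 missing -> gap begins at byte 33251.
Cumulative ACK = next expected in-order byte = 31080 + 537 + 437 + 1197 = 33251

33251


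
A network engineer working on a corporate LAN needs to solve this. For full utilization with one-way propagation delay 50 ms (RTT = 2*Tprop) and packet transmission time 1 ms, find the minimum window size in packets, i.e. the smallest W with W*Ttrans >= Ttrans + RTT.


Given: Ttrans = 1 ms, RTT = 100 ms (= 2 * Tprop, Tprop = 50 ms)
Time until first ACK returns = Ttrans + RTT = 1 + 100 = 101 ms
Need W * Ttrans >= Ttrans + RTT  ->  W >= (Ttrans + RTT) / Ttrans
(Ttrans + RTT) / Ttrans = 101 / 1 = 101
W_min = ceil(101) = 101

101


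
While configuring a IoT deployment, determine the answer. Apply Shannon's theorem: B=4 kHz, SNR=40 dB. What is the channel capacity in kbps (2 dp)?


Given: B = 4 kHz, SNR = 40 dB
SNR linear = 10^(40/10) = 10000
1 + SNR = 10001
log2(10001) = 13.2878566418
C = 4 * 1000 * 13.2878566418 = 53151.4266 bps
C = 53.151427 kbps -> 53.15 kbps (2 dp)

53.15


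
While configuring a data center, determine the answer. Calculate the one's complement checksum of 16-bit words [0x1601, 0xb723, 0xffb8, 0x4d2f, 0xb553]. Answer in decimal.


Given words: [0x1601, 0xb723, 0xffb8, 0x4d2f, 0xb553]
Step 1: Sum all words
Raw sum = 5633 + 46883 + 65464 + 19759 + 46419 = 184158
Step 2: Fold carry: (53086 + 2) = 53088
One's complement = ~53088 & 0xFFFF = 12447

12447


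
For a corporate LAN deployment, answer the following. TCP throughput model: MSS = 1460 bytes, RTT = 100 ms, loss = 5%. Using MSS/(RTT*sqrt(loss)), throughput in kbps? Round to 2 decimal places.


Given: MSS = 1460 bytes, RTT = 100 ms, loss = 5%
RTT in seconds = 100 / 1000 = 0.1
Loss rate = 5% = 0.05
sqrt(loss) = sqrt(0.05) = 0.223606797750
Throughput (bytes/s) = 1460 / (0.1 * 0.223606797750) = 65293.1849
Throughput (kbps) = 65293.1849 * 8 / 1000 = 522.345480 -> 522.35 kbps (2 dp)

522.35


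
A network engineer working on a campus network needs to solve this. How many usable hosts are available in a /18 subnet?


Given: subnet mask /18
Host bits = 32 - 18 = 14
Total addresses = 2^14 = 16384
Usable hosts = 16384 - 2 (network + broadcast) = 16382

16382


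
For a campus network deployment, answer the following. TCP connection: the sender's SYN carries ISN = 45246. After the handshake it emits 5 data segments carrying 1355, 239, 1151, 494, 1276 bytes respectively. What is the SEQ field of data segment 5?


The SYN occupies sequence number ISN = 45246, so the first data byte is ISN + 1 = 45247.
SEQ of data segment i = (ISN + 1) + sum of payload sizes of segments 1..i-1.
Segment 1: SEQ = 45247, payload = 1355 bytes
Segment 2: SEQ = 46602, payload = 239 bytes
Segment 3: SEQ = 46841, payload = 1151 bytes
Segment 4: SEQ = 47992, payload = 494 bytes
Segment 5: SEQ = 48486, payload = 1276 bytes
SEQ of segment 5 = 45247 + 1355 + 239 + 1151 + 494 = 48486

48486


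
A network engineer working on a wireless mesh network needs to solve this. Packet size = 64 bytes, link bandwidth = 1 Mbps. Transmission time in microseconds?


Given: packet = 64 bytes, bandwidth = 1 Mbps
Packet in bits = 64 * 8 = 512 bits
Bandwidth = 1 * 10^6 = 1000000 bps
Time = 512 / 1000000 seconds
Time in us = 512 * 10^6 / 1000000 = 512

512


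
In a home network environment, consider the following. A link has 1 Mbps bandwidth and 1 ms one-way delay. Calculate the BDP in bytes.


Given: bandwidth = 1 Mbps, delay = 1 ms
BDP in bits = 1 * 10^6 * 1 / 1000
BDP in bits = 1000
BDP in bytes = 1000 / 8 = 125

125


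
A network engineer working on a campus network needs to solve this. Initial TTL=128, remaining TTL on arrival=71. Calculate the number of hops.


Given: initial TTL = 128, received TTL = 71
Hops = initial TTL - received TTL
Hops = 128 - 71 = 57

57


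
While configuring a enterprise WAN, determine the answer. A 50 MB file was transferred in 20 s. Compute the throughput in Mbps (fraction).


Given: file = 50 MB, time = 20 s
File in Mb = 50 * 8 = 400 Mb
Throughput = 400 / 20 Mbps
Throughput = 20 Mbps

20


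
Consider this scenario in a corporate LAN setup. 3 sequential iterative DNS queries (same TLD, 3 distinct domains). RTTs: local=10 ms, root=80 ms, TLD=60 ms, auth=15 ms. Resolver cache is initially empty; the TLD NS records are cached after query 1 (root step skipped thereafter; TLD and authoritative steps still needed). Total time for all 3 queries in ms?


Lookup 1 (cold cache): local + root + TLD + auth = 10 + 80 + 60 + 15 = 165 ms
Lookups 2..3 (TLD NS cached -> skip root; new domain -> still ask TLD and auth): local + TLD + auth = 10 + 60 + 15 = 85 ms each
Remaining 2 lookups: 2 * 85 = 170 ms
Total = 165 + 170 = 335 ms

335


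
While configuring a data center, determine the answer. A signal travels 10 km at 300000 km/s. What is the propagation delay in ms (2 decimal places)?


Given: distance = 10 km, speed = 300000 km/s
Delay = distance / speed = 10 / 300000 seconds
Delay in ms = 10 * 1000 / 300000
Delay = 0.0333 ms
Rounded to 2 dp = 0.03 ms

0.03


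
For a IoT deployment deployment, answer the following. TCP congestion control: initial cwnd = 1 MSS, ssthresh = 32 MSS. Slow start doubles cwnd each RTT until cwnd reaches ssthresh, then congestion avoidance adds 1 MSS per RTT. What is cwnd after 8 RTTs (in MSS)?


RTT 0: cwnd = 1 MSS (initial)
RTT 1: cwnd = 2 MSS (slow start, doubled)
RTT 2: cwnd = 4 MSS (slow start, doubled)
RTT 3: cwnd = 8 MSS (slow start, doubled)
RTT 4: cwnd = 16 MSS (slow start, doubled)
RTT 5: cwnd = 32 MSS (slow start, doubled)
RTT 6: cwnd = 33 MSS (congestion avoidance, +1)
RTT 7: cwnd = 34 MSS (congestion avoidance, +1)
RTT 8: cwnd = 35 MSS (congestion avoidance, +1)

35


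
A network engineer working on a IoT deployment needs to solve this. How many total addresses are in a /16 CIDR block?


Given: CIDR prefix /16
Host bits = 32 - 16 = 16
Total addresses = 2^16 = 65536

65536


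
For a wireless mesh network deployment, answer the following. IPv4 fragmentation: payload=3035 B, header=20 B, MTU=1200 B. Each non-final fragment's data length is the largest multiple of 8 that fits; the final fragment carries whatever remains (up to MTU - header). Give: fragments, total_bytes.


Max data per non-final fragment = floor((MTU - header)/8)*8 = floor((1200 - 20)/8)*8 = floor(1180/8)*8 = 1176 B
Final fragment needs no 8-byte alignment: it can carry up to MTU - header = 1180 B
Non-final fragments needed = ceil((payload - 1180) / 1176) = ceil(1855/1176) = ceil(1.5774) = 2
Number of fragments = 2 + 1 = 3
Fragment sizes (data): 2 * 1176 B + 683 B (last, 683 <= 1180 OK)
Total bytes sent = payload + n_frags * header = 3035 + 3*20 = 3035 + 60 = 3095 B

3, 3095


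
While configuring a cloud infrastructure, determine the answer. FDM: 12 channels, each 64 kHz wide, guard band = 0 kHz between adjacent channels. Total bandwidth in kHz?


Given: 12 channels, 64 kHz each, guard = 0 kHz
Channel bandwidth = 12 * 64 = 768 kHz
Guard bands = 11 gaps * 0 kHz = 0 kHz
Total = 768 + 0 = 768 kHz

768


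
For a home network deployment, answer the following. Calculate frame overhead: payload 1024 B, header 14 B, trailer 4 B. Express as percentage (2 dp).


Given: payload = 1024 B, header = 14 B, trailer = 4 B
Overhead bytes = header + trailer = 14 + 4 = 18
Total frame = payload + overhead = 1024 + 18 = 1042
Overhead % = 18 / 1042 * 100 = 1.7274% -> 1.73% (2 dp)

1.73


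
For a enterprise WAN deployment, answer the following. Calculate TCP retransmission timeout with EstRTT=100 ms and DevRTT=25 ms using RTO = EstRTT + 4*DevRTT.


Given: EstRTT = 100 ms, DevRTT = 25 ms
Timeout = EstRTT + 4 * DevRTT
4 * DevRTT = 4 * 25 = 100
Timeout = 100 + 100 = 200 ms

200


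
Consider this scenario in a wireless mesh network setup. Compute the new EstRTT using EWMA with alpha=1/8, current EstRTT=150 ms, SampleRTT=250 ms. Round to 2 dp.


Given: EstRTT = 150 ms, SampleRTT = 250 ms, alpha = 1/8
New EstRTT = (1 - alpha) * EstRTT + alpha * SampleRTT
(7/8) * 150 = 131.25
(1/8) * 250 = 31.25
New EstRTT = 131.25 + 31.25 = 162.5 ms -> 162.50 ms (2 dp)

162.50


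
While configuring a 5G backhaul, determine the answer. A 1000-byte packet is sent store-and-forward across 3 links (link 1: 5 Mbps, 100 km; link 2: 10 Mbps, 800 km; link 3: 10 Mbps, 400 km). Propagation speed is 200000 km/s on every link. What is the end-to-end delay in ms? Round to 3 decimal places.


Packet = 1000 bytes = 8000 bits. Store-and-forward: sum (t_trans + t_prop) per link.
Link 1: t_trans = 8000/(5*10^6) s = 1.6000 ms; t_prop = 100/200000 s = 0.5000 ms; subtotal = 2.1000 ms
Link 2: t_trans = 8000/(10*10^6) s = 0.8000 ms; t_prop = 800/200000 s = 4.0000 ms; subtotal = 4.8000 ms
Link 3: t_trans = 8000/(10*10^6) s = 0.8000 ms; t_prop = 400/200000 s = 2.0000 ms; subtotal = 2.8000 ms
End-to-end = 2.1000 + 4.8000 + 2.8000 = 9.7000 ms -> 9.700 ms (3 dp)

9.700


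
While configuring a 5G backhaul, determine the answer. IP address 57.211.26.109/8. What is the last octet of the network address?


Given: IP = 57.211.26.109, prefix = /8
Subnet mask = 255.0.0.0
Last octet of IP: 109
Last octet of mask: 0
Network last octet = 109 AND 0 = 0

0


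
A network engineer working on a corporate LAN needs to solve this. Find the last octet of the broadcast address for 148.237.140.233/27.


Given: IP = 148.237.140.233, prefix = /27
Host bits = 32 - 27 = 5
Network last octet = 233 AND mask = 224
Host part size = 2^5 - 1 = 31
Broadcast last octet = 224 OR 31 = 255

255


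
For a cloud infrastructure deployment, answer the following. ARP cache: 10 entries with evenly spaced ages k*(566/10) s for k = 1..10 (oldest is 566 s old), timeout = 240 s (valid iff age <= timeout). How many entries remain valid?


Ages are k * 566/10 s for k = 1..10 (spacing = 56.6000 s).
Entry k is valid iff k * 566/10 <= 240 iff k <= 10 * 240 / 566 = 4.2403
n_valid = floor(4.2403) = 4
(n_stale = 10 - 4 = 6)

4
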